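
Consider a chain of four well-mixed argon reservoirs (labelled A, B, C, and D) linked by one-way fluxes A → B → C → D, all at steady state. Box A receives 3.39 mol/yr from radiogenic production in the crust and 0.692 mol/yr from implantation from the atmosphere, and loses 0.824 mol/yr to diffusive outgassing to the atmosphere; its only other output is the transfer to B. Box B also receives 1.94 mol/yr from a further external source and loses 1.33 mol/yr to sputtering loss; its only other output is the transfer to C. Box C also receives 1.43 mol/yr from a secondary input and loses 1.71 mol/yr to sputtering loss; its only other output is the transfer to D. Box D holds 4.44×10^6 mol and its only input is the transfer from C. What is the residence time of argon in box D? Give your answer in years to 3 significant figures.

Box A: F(A→B) = (3.39 + 0.692) − 0.824 = 3.2580 mol/yr.
Box B: F(B→C) = (3.2580 + 1.94) − 1.33 = 3.8680 mol/yr.
Box C: F(C→D) = (3.8680 + 1.43) − 1.71 = 3.5880 mol/yr.
Box D throughput = its input = 3.5880 mol/yr; τ = 4.44×10^6 / 3.5880 = 1.237×10^6 yr.

1.24×10^6 yr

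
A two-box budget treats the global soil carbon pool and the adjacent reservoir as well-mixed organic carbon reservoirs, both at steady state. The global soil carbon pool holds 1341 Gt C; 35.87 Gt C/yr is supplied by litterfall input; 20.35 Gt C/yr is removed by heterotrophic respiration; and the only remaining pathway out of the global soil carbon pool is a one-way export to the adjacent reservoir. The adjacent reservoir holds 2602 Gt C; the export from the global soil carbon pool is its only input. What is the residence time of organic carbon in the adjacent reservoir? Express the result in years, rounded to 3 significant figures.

168 yr

Balance the global soil carbon pool: ΣF_in = 35.870 Gt C/yr.
Export to the adjacent reservoir = ΣF_in − (20.35) = 15.520 Gt C/yr.
At steady state the output of the adjacent reservoir equals its input, 15.520 Gt C/yr.
τ = M / F = 2602 / 15.520 = 167.7 yr.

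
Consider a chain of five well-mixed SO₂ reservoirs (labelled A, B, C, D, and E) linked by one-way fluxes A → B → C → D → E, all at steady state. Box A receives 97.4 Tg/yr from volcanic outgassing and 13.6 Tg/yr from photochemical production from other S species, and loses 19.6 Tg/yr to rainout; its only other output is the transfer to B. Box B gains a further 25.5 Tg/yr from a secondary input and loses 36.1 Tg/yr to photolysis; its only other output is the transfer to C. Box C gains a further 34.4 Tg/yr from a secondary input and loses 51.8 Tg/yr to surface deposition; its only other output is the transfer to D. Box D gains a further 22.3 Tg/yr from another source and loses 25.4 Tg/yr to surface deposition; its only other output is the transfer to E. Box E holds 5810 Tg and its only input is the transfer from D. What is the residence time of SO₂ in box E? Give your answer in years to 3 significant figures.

96.4 yr

Box A: F(A→B) = (97.4 + 13.6) − 19.6 = 91.400 Tg/yr.
Box B: F(B→C) = (91.400 + 25.5) − 36.1 = 80.800 Tg/yr.
Box C: F(C→D) = (80.800 + 34.4) − 51.8 = 63.400 Tg/yr.
Box D: F(D→E) = (63.400 + 22.3) − 25.4 = 60.300 Tg/yr.
Box E throughput = its input = 60.300 Tg/yr; τ = 5810 / 60.300 = 96.35 yr.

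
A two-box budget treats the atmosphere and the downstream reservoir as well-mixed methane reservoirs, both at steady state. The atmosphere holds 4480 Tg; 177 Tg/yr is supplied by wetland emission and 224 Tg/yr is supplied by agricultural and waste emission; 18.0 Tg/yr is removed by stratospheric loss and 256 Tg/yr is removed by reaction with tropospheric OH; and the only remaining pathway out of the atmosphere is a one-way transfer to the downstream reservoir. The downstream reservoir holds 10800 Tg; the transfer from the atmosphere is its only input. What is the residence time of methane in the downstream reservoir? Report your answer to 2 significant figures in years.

Balance the atmosphere: ΣF_in = 177 + 224 = 401.00 Tg/yr.
Transfer to the downstream reservoir = ΣF_in − (18.0 + 256) = 127.00 Tg/yr.
At steady state the output of the downstream reservoir equals its input, 127.00 Tg/yr.
τ = M / F = 10800 / 127.00 = 85.04 yr.

85 yr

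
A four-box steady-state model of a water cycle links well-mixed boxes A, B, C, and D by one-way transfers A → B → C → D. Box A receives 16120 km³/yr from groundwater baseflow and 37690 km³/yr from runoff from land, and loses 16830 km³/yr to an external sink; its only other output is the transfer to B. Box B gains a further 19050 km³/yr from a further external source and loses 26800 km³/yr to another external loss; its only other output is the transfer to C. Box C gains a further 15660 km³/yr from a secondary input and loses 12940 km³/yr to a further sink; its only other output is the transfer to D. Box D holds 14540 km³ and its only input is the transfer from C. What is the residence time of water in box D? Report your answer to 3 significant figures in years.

0.455 yr

Box A: F(A→B) = (16120 + 37690) − 16830 = 36980 km³/yr.
Box B: F(B→C) = (36980 + 19050) − 26800 = 29230 km³/yr.
Box C: F(C→D) = (29230 + 15660) − 12940 = 31950 km³/yr.
Box D throughput = its input = 31950 km³/yr; τ = 14540 / 31950 = 0.4551 yr.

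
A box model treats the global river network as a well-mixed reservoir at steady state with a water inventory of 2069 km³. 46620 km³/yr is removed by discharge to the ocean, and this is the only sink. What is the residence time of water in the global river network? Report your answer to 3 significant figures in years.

0.0444 yr

τ = M / F = 2069 / 46620 = 0.04438 yr.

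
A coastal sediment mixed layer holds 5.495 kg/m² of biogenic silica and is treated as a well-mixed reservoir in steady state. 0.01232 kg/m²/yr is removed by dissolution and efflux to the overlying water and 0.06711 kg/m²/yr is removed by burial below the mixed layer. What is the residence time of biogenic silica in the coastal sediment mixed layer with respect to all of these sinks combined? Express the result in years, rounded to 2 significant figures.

69 yr

Total removal flux = 0.01232 + 0.06711 = 0.079430 kg/m²/yr.
τ = M / ΣF_out = 5.495 / 0.079430 = 69.18 yr.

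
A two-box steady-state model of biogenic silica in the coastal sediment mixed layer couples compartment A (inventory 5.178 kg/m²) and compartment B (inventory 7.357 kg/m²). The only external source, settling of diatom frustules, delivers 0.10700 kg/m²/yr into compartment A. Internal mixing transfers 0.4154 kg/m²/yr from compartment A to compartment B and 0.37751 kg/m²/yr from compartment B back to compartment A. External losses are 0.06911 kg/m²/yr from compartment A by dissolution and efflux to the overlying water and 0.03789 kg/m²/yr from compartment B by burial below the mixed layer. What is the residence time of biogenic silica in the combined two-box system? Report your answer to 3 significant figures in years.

117 yr

Treat the two boxes together as one reservoir: the mixing fluxes between them are internal recycling, so τ = ΣM / Σ(external losses).
M_total = 5.178 + 7.357 = 12.535 kg/m².
ΣF_external_out = 0.06911 + 0.03789 = 0.10700 kg/m²/yr.
τ = M_total / ΣF_ext = 12.535 / 0.10700 = 117.1 yr.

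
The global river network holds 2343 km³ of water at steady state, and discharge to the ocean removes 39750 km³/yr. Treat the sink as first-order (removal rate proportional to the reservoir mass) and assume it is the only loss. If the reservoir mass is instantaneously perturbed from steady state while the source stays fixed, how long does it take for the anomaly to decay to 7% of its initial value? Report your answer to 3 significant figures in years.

For a linear reservoir the anomaly decays as exp(−t/τ) with τ = M/F = 2343/39750 = 0.05894 yr.
exp(−t/τ) = 0.07 ⇒ t = −τ ln(0.07) = 0.05894 × 2.659 = 0.1567 yr.

0.157 yr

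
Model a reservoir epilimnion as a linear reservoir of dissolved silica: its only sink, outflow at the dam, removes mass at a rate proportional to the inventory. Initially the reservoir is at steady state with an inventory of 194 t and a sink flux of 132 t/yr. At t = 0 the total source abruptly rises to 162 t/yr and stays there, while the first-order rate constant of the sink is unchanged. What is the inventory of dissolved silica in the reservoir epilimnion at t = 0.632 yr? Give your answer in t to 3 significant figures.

209 t

τ = M₀/F₀ = 194/132 = 1.470 yr; rate constant k = 1/τ.
New steady state M_∞ = F₁/k = F₁·τ = 162 × 1.470 = 238.09 t.
M(t) = M_∞ + (M₀ − M_∞)·e^(−t/τ); t/τ = 0.632/1.470 = 0.4300, so e^(−t/τ) = 0.6505.
M(t) = 238.09 − 44.09 × 0.6505 = 209.41 t.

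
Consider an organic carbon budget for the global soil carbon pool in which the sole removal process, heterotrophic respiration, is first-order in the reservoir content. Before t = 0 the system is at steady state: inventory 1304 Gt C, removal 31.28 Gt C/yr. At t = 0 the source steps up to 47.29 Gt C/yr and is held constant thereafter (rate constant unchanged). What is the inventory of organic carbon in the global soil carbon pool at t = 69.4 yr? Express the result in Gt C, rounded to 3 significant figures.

The sink rate constant is k = F₀/M₀ = 31.28/1304 = 0.02399 yr⁻¹.
Solving dM/dt = F₁ − kM with M(0) = M₀ gives M(t) = F₁/k + (M₀ − F₁/k)·e^(−kt).
F₁/k = 47.29/0.02399 = 1971.4 Gt C; kt = 0.02399 × 69.4 = 1.665, e^(−kt) = 0.1892.
M(69.4) = 1971.4 + (1304 − 1971.4) × 0.1892 = 1971.4 − 126.3 = 1845.1 Gt C.

1850 Gt C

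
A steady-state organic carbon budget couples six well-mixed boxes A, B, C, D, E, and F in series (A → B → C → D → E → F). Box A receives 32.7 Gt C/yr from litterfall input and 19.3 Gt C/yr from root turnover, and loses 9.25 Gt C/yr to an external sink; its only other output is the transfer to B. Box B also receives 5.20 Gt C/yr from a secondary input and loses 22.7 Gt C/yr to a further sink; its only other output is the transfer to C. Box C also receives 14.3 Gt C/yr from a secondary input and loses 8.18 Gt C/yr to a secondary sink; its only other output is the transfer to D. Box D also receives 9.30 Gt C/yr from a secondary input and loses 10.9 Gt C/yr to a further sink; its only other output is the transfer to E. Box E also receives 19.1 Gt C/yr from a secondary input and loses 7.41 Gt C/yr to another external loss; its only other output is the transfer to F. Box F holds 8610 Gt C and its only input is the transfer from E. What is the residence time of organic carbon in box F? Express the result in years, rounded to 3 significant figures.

Box A: F(A→B) = (32.7 + 19.3) − 9.25 = 42.750 Gt C/yr.
Box B: F(B→C) = (42.750 + 5.20) − 22.7 = 25.250 Gt C/yr.
Box C: F(C→D) = (25.250 + 14.3) − 8.18 = 31.370 Gt C/yr.
Box D: F(D→E) = (31.370 + 9.30) − 10.9 = 29.770 Gt C/yr.
Box E: F(E→F) = (29.770 + 19.1) − 7.41 = 41.460 Gt C/yr.
Box F throughput = its input = 41.460 Gt C/yr; τ = 8610 / 41.460 = 207.7 yr.

208 yr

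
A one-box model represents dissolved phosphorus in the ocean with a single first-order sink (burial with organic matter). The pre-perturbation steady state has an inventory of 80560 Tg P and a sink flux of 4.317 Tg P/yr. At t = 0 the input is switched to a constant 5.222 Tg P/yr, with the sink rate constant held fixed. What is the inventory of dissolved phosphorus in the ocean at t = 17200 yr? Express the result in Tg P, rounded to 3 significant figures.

90700 Tg P

The sink rate constant is k = F₀/M₀ = 4.317/80560 = 5.359×10^-5 yr⁻¹.
Solving dM/dt = F₁ − kM with M(0) = M₀ gives M(t) = F₁/k + (M₀ − F₁/k)·e^(−kt).
F₁/k = 5.222/5.359×10^-5 = 97448 Tg P; kt = 5.359×10^-5 × 17200 = 0.9217, e^(−kt) = 0.3978.
M(17200) = 97448 + (80560 − 97448) × 0.3978 = 97448 − 6719 = 90729 Tg P.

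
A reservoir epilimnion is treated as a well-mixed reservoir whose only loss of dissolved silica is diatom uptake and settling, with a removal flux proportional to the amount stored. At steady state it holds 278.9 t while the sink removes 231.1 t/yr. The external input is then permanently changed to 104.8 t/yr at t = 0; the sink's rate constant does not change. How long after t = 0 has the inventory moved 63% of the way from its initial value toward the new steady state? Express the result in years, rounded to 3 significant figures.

τ = M₀/F₀ = 278.9/231.1 = 1.207 yr.
The remaining gap fraction is e^(−t/τ); 63% covered ⇒ e^(−t/τ) = 0.370.
t = −τ ln(0.370) = 1.207 × 0.9943 = 1.200 yr.

1.20 yr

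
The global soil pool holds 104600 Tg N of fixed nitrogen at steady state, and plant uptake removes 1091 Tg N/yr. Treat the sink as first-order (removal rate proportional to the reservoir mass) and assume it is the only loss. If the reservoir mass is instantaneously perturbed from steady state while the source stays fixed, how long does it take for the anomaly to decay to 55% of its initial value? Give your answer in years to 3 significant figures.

For a linear reservoir the anomaly decays as exp(−t/τ) with τ = M/F = 104600/1091 = 95.88 yr.
exp(−t/τ) = 0.55 ⇒ t = −τ ln(0.55) = 95.88 × 0.5978 = 57.32 yr.

57.3 yr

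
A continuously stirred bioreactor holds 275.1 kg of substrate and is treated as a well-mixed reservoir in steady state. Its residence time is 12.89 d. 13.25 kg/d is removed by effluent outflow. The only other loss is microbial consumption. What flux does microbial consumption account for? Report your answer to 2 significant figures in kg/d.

Total removal F = M/τ = 275.1 / 12.89 = 21.34 kg/d.
Microbial consumption = F − (13.25) = 21.34 − 13.25 = 8.092 kg/d.

8.1 kg/d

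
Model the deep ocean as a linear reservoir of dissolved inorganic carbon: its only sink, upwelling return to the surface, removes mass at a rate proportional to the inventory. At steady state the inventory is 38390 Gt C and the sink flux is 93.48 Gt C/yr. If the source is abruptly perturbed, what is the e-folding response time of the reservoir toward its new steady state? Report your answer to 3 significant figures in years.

For a linear reservoir the response time equals the residence time τ = M/F.
τ = 38390 / 93.48 = 410.7 yr.

411 yr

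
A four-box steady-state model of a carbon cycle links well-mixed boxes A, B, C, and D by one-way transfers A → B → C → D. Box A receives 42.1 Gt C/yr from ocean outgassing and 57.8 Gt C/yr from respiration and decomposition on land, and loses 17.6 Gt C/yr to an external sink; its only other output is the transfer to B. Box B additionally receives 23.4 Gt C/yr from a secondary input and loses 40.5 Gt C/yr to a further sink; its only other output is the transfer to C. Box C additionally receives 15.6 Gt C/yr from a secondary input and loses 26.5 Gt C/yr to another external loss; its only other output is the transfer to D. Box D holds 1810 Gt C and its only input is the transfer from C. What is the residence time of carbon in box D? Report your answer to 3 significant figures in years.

33.3 yr

Box A: F(A→B) = (42.1 + 57.8) − 17.6 = 82.300 Gt C/yr.
Box B: F(B→C) = (82.300 + 23.4) − 40.5 = 65.200 Gt C/yr.
Box C: F(C→D) = (65.200 + 15.6) − 26.5 = 54.300 Gt C/yr.
Box D throughput = its input = 54.300 Gt C/yr; τ = 1810 / 54.300 = 33.33 yr.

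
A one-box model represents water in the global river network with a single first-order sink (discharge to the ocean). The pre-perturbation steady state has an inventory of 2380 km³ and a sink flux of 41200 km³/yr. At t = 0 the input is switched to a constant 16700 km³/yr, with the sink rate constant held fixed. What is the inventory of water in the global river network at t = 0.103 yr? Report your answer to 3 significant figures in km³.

1200 km³

The sink rate constant is k = F₀/M₀ = 41200/2380 = 17.31 yr⁻¹.
Solving dM/dt = F₁ − kM with M(0) = M₀ gives M(t) = F₁/k + (M₀ − F₁/k)·e^(−kt).
F₁/k = 16700/17.31 = 964.71 km³; kt = 17.31 × 0.103 = 1.783, e^(−kt) = 0.1681.
M(0.103) = 964.71 + (2380 − 964.71) × 0.1681 = 964.71 + 238.0 = 1202.7 km³.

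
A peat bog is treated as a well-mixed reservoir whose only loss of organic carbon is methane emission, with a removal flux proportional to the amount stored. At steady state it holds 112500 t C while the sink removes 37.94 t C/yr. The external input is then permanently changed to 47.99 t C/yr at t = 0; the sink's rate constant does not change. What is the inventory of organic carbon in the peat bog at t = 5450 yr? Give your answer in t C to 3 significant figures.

The sink rate constant is k = F₀/M₀ = 37.94/112500 = 0.0003372 yr⁻¹.
Solving dM/dt = F₁ − kM with M(0) = M₀ gives M(t) = F₁/k + (M₀ − F₁/k)·e^(−kt).
F₁/k = 47.99/0.0003372 = 142300 t C; kt = 0.0003372 × 5450 = 1.838, e^(−kt) = 0.1591.
M(5450) = 142300 + (112500 − 142300) × 0.1591 = 142300 − 4742 = 137560 t C.

138000 t C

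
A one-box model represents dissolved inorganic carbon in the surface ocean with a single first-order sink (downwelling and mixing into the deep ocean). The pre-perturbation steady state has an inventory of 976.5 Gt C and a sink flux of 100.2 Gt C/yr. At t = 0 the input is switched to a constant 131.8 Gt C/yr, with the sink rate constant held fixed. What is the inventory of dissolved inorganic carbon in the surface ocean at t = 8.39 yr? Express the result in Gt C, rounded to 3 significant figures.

1150 Gt C

τ = M₀/F₀ = 976.5/100.2 = 9.746 yr; rate constant k = 1/τ.
New steady state M_∞ = F₁/k = F₁·τ = 131.8 × 9.746 = 1284.5 Gt C.
M(t) = M_∞ + (M₀ − M_∞)·e^(−t/τ); t/τ = 8.39/9.746 = 0.8609, so e^(−t/τ) = 0.4228.
M(t) = 1284.5 − 308.0 × 0.4228 = 1154.3 Gt C.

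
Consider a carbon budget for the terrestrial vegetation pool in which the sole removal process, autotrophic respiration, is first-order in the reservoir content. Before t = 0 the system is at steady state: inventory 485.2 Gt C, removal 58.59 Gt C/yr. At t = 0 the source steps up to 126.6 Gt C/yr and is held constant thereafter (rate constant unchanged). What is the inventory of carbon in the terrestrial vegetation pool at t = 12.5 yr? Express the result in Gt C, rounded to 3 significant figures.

The sink rate constant is k = F₀/M₀ = 58.59/485.2 = 0.1208 yr⁻¹.
Solving dM/dt = F₁ − kM with M(0) = M₀ gives M(t) = F₁/k + (M₀ − F₁/k)·e^(−kt).
F₁/k = 126.6/0.1208 = 1048.4 Gt C; kt = 0.1208 × 12.5 = 1.509, e^(−kt) = 0.2210.
M(12.5) = 1048.4 + (485.2 − 1048.4) × 0.2210 = 1048.4 − 124.5 = 923.92 Gt C.

924 Gt C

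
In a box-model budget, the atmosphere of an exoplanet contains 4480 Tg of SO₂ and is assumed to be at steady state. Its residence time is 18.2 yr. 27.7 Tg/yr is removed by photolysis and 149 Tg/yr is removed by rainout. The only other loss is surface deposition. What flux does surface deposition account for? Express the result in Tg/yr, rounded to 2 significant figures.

Total removal F = M/τ = 4480 / 18.2 = 246.2 Tg/yr.
Surface deposition = F − (27.7 + 149) = 246.2 − 176.7 = 69.45 Tg/yr.

69 Tg/yr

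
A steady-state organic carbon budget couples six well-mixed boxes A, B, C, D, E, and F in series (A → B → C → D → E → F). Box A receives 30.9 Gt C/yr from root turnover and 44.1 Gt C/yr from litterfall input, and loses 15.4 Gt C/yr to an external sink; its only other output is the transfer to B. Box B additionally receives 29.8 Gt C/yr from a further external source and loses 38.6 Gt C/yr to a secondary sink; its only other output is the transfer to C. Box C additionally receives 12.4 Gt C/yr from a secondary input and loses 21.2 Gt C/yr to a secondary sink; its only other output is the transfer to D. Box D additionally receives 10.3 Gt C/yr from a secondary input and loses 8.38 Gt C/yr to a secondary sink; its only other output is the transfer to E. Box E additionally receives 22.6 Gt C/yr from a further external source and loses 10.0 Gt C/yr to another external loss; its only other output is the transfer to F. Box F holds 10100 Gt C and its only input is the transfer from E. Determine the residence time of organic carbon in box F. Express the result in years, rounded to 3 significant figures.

179 yr

Box A: F(A→B) = (30.9 + 44.1) − 15.4 = 59.600 Gt C/yr.
Box B: F(B→C) = (59.600 + 29.8) − 38.6 = 50.800 Gt C/yr.
Box C: F(C→D) = (50.800 + 12.4) − 21.2 = 42.000 Gt C/yr.
Box D: F(D→E) = (42.000 + 10.3) − 8.38 = 43.920 Gt C/yr.
Box E: F(E→F) = (43.920 + 22.6) − 10.0 = 56.520 Gt C/yr.
Box F throughput = its input = 56.520 Gt C/yr; τ = 10100 / 56.520 = 178.7 yr.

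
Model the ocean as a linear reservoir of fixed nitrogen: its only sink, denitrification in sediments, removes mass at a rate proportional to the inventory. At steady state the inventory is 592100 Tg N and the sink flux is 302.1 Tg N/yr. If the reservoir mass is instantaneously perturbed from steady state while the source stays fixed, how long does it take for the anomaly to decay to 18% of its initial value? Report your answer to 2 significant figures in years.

3400 yr

For a linear reservoir the anomaly decays as exp(−t/τ) with τ = M/F = 592100/302.1 = 1960 yr.
exp(−t/τ) = 0.18 ⇒ t = −τ ln(0.18) = 1960 × 1.715 = 3361 yr.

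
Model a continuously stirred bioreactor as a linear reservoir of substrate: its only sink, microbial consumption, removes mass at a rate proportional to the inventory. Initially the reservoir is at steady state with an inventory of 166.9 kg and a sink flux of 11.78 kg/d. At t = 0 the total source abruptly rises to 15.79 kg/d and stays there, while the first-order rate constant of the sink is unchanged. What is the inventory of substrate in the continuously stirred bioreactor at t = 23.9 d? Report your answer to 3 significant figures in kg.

Residence time τ = M₀/F₀ = 14.17 d. The eventual steady state is M_∞ = M₀·(F₁/F₀) = 166.9 × 15.79/11.78 = 223.71 kg.
The anomaly ΔM(t) = M(t) − M_∞ decays as ΔM₀·e^(−t/τ) with ΔM₀ = 166.9 − 223.71 = −56.81 kg.
At t = 23.9 d, e^(−t/τ) = e^(−1.687) = 0.1851, so ΔM = −10.52 kg and M = 223.71 − 10.52 = 213.20 kg.

213 kg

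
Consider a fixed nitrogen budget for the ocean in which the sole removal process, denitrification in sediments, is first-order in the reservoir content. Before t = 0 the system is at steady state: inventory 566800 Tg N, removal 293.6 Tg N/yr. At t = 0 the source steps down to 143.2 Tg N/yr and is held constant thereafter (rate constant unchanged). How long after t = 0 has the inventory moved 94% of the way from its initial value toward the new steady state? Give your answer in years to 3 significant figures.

τ = M₀/F₀ = 566800/293.6 = 1931 yr.
The remaining gap fraction is e^(−t/τ); 94% covered ⇒ e^(−t/τ) = 0.0600.
t = −τ ln(0.0600) = 1931 × 2.813 = 5431 yr.

5430 yr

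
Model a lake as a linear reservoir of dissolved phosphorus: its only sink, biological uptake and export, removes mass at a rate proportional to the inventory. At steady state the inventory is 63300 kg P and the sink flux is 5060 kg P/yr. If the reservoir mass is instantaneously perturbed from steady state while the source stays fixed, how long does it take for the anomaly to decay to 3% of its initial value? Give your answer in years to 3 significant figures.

43.9 yr

For a linear reservoir the anomaly decays as exp(−t/τ) with τ = M/F = 63300/5060 = 12.51 yr.
exp(−t/τ) = 0.03 ⇒ t = −τ ln(0.03) = 12.51 × 3.507 = 43.87 yr.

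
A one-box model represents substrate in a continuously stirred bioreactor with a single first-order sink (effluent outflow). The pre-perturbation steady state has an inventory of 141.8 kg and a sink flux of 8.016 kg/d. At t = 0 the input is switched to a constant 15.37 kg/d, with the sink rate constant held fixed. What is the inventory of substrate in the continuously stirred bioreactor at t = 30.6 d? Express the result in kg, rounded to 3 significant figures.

τ = M₀/F₀ = 141.8/8.016 = 17.69 d; rate constant k = 1/τ.
New steady state M_∞ = F₁/k = F₁·τ = 15.37 × 17.69 = 271.89 kg.
M(t) = M_∞ + (M₀ − M_∞)·e^(−t/τ); t/τ = 30.6/17.69 = 1.730, so e^(−t/τ) = 0.1773.
M(t) = 271.89 − 130.1 × 0.1773 = 248.82 kg.

249 kg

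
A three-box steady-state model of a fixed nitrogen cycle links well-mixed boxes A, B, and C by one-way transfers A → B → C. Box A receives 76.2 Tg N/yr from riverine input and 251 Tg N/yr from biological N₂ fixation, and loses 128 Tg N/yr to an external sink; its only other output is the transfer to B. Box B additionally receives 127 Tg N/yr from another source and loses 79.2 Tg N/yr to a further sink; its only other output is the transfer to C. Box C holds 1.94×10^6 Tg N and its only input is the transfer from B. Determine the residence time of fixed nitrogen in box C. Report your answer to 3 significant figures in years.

Box A: F(A→B) = (76.2 + 251) − 128 = 199.20 Tg N/yr.
Box B: F(B→C) = (199.20 + 127) − 79.2 = 247.00 Tg N/yr.
Box C throughput = its input = 247.00 Tg N/yr; τ = 1.94×10^6 / 247.00 = 7854 yr.

7850 yr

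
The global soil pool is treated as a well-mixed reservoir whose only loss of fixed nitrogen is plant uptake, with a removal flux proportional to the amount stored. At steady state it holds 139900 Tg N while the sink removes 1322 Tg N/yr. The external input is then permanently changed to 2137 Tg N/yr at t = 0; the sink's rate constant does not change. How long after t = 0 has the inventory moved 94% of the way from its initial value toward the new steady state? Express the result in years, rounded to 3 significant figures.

τ = M₀/F₀ = 139900/1322 = 105.8 yr.
The remaining gap fraction is e^(−t/τ); 94% covered ⇒ e^(−t/τ) = 0.0600.
t = −τ ln(0.0600) = 105.8 × 2.813 = 297.7 yr.

298 yr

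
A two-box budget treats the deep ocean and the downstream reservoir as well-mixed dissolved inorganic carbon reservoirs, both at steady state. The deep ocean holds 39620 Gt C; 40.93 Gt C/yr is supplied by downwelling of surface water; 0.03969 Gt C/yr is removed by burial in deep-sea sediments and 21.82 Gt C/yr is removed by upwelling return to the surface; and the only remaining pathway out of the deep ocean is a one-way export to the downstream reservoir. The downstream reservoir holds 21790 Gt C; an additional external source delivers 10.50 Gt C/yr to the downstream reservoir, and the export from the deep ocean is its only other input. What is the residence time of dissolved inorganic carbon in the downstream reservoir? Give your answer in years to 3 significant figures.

Balance the deep ocean: ΣF_in = 40.930 Gt C/yr.
Export to the downstream reservoir = ΣF_in − (0.03969 + 21.82) = 19.070 Gt C/yr.
Total input to the downstream reservoir = 19.070 + 10.50 = 29.570 Gt C/yr; at steady state this equals its total output.
τ = M / F = 21790 / 29.570 = 736.9 yr.

737 yr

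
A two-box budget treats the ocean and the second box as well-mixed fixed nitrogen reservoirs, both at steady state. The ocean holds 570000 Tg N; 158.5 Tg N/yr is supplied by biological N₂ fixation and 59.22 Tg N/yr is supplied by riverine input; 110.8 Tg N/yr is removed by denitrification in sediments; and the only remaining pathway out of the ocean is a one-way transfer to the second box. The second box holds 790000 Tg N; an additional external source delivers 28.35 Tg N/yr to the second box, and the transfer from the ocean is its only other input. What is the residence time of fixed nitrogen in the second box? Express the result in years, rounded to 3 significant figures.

5840 yr

Balance the ocean: ΣF_in = 158.5 + 59.22 = 217.72 Tg N/yr.
Transfer to the second box = ΣF_in − (110.8) = 106.92 Tg N/yr.
Total input to the second box = 106.92 + 28.35 = 135.27 Tg N/yr; at steady state this equals its total output.
τ = M / F = 790000 / 135.27 = 5840 yr.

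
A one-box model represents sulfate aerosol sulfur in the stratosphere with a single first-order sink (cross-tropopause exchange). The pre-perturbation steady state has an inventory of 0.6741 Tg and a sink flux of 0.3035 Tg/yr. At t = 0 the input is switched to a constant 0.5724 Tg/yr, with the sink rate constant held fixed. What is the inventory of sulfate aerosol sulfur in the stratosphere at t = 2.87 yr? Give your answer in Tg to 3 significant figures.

1.11 Tg

τ = M₀/F₀ = 0.6741/0.3035 = 2.221 yr; rate constant k = 1/τ.
New steady state M_∞ = F₁/k = F₁·τ = 0.5724 × 2.221 = 1.2714 Tg.
M(t) = M_∞ + (M₀ − M_∞)·e^(−t/τ); t/τ = 2.87/2.221 = 1.292, so e^(−t/τ) = 0.2747.
M(t) = 1.2714 − 0.5973 × 0.2747 = 1.1073 Tg.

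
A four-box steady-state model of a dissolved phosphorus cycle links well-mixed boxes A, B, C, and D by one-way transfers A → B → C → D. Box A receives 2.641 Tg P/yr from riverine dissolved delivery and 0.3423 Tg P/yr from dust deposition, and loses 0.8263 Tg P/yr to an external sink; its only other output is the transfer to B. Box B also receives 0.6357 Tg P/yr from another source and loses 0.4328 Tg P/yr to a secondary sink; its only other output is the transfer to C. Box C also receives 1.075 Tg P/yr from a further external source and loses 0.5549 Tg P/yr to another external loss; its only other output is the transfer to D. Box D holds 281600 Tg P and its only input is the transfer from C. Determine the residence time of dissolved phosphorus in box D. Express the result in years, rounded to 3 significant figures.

97800 yr

Box A: F(A→B) = (2.641 + 0.3423) − 0.8263 = 2.1570 Tg P/yr.
Box B: F(B→C) = (2.1570 + 0.6357) − 0.4328 = 2.3599 Tg P/yr.
Box C: F(C→D) = (2.3599 + 1.075) − 0.5549 = 2.8800 Tg P/yr.
Box D throughput = its input = 2.8800 Tg P/yr; τ = 281600 / 2.8800 = 97780 yr.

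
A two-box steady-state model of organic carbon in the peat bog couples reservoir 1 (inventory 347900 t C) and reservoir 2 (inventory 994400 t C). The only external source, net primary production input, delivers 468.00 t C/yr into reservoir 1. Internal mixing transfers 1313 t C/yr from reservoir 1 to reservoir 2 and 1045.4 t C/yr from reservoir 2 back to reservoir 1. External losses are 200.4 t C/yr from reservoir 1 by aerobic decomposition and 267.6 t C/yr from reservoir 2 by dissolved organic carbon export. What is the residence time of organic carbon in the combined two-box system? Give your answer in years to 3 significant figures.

2870 yr

Residence time in the combined system uses the total inventory and the total *external* removal — internal exchanges between the two boxes cancel.
M_total = 347900 + 994400 = 1.3423×10^6 t C.
ΣF_external_out = 200.4 + 267.6 = 468.00 t C/yr.
τ = M_total / ΣF_ext = 1.3423×10^6 / 468.00 = 2868 yr.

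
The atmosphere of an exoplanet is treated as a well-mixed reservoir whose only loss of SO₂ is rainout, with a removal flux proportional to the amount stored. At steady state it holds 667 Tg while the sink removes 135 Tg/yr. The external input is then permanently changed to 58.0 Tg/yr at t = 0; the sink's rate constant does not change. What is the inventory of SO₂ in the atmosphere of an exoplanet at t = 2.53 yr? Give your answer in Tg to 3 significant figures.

515 Tg

τ = M₀/F₀ = 667/135 = 4.941 yr; rate constant k = 1/τ.
New steady state M_∞ = F₁/k = F₁·τ = 58.0 × 4.941 = 286.56 Tg.
M(t) = M_∞ + (M₀ − M_∞)·e^(−t/τ); t/τ = 2.53/4.941 = 0.5121, so e^(−t/τ) = 0.5993.
M(t) = 286.56 + 380.4 × 0.5993 = 514.54 Tg.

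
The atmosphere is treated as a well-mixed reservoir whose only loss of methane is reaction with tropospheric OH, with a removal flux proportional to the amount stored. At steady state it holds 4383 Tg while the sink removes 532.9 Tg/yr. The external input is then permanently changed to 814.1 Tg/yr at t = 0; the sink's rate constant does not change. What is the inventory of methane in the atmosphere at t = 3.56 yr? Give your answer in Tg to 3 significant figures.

The sink rate constant is k = F₀/M₀ = 532.9/4383 = 0.1216 yr⁻¹.
Solving dM/dt = F₁ − kM with M(0) = M₀ gives M(t) = F₁/k + (M₀ − F₁/k)·e^(−kt).
F₁/k = 814.1/0.1216 = 6695.8 Tg; kt = 0.1216 × 3.56 = 0.4328, e^(−kt) = 0.6487.
M(3.56) = 6695.8 + (4383 − 6695.8) × 0.6487 = 6695.8 − 1500 = 5195.6 Tg.

5200 Tg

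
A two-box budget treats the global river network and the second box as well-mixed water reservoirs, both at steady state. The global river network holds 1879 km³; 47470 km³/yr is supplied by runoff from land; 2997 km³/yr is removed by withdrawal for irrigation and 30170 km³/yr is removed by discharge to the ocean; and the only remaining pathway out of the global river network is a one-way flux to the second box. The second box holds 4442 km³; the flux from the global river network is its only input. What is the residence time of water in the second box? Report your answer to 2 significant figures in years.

Balance the global river network: ΣF_in = 47470 km³/yr.
Flux to the second box = ΣF_in − (2997 + 30170) = 14303 km³/yr.
At steady state the output of the second box equals its input, 14303 km³/yr.
τ = M / F = 4442 / 14303 = 0.3106 yr.

0.31 yr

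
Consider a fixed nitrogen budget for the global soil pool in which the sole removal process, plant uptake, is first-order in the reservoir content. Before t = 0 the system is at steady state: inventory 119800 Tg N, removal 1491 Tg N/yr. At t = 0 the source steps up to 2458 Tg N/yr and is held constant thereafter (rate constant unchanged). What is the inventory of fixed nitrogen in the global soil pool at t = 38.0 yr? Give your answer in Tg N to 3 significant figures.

149000 Tg N

The sink rate constant is k = F₀/M₀ = 1491/119800 = 0.01245 yr⁻¹.
Solving dM/dt = F₁ − kM with M(0) = M₀ gives M(t) = F₁/k + (M₀ − F₁/k)·e^(−kt).
F₁/k = 2458/0.01245 = 197500 Tg N; kt = 0.01245 × 38.0 = 0.4729, e^(−kt) = 0.6232.
M(38.0) = 197500 + (119800 − 197500) × 0.6232 = 197500 − 48420 = 149080 Tg N.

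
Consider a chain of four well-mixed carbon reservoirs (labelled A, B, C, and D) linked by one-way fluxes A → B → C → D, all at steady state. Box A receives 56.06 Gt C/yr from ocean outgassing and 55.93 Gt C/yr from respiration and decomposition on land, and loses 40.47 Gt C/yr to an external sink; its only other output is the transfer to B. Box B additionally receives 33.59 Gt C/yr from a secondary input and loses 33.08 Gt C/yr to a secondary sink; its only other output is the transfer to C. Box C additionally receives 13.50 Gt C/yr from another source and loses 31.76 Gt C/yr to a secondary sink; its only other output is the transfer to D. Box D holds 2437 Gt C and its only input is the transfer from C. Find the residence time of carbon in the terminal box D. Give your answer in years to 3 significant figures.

45.3 yr

Box A: F(A→B) = (56.06 + 55.93) − 40.47 = 71.520 Gt C/yr.
Box B: F(B→C) = (71.520 + 33.59) − 33.08 = 72.030 Gt C/yr.
Box C: F(C→D) = (72.030 + 13.50) − 31.76 = 53.770 Gt C/yr.
Box D throughput = its input = 53.770 Gt C/yr; τ = 2437 / 53.770 = 45.32 yr.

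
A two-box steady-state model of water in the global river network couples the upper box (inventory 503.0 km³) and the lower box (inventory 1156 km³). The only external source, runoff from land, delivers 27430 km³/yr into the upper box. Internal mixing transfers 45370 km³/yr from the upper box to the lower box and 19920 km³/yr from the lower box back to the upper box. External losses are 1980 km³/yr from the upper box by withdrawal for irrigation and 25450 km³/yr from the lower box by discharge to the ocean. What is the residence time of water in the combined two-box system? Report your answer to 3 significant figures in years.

0.0605 yr

For the system as a whole, the A↔B exchange is internal and contributes nothing to the throughput; only the external sinks remove mass.
M_total = 503.0 + 1156 = 1659.0 km³.
ΣF_external_out = 1980 + 25450 = 27430 km³/yr.
τ = M_total / ΣF_ext = 1659.0 / 27430 = 0.06048 yr.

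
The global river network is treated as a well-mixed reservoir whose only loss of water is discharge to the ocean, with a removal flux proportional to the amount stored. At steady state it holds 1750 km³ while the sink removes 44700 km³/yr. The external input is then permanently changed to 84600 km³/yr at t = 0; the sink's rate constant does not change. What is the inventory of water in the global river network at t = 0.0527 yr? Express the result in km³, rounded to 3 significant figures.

The sink rate constant is k = F₀/M₀ = 44700/1750 = 25.54 yr⁻¹.
Solving dM/dt = F₁ − kM with M(0) = M₀ gives M(t) = F₁/k + (M₀ − F₁/k)·e^(−kt).
F₁/k = 84600/25.54 = 3312.1 km³; kt = 25.54 × 0.0527 = 1.346, e^(−kt) = 0.2603.
M(0.0527) = 3312.1 + (1750 − 3312.1) × 0.2603 = 3312.1 − 406.5 = 2905.5 km³.

2910 km³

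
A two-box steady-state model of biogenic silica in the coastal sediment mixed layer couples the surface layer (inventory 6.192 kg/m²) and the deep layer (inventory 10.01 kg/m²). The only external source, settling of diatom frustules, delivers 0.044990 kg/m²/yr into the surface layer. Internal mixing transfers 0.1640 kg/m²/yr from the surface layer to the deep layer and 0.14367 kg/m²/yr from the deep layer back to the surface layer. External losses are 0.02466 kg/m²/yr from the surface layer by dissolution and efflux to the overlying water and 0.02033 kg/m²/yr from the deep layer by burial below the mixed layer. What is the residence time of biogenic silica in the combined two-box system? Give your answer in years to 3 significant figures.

Residence time in the combined system uses the total inventory and the total *external* removal — internal exchanges between the two boxes cancel.
M_total = 6.192 + 10.01 = 16.202 kg/m².
ΣF_external_out = 0.02466 + 0.02033 = 0.044990 kg/m²/yr.
τ = M_total / ΣF_ext = 16.202 / 0.044990 = 360.1 yr.

360 yr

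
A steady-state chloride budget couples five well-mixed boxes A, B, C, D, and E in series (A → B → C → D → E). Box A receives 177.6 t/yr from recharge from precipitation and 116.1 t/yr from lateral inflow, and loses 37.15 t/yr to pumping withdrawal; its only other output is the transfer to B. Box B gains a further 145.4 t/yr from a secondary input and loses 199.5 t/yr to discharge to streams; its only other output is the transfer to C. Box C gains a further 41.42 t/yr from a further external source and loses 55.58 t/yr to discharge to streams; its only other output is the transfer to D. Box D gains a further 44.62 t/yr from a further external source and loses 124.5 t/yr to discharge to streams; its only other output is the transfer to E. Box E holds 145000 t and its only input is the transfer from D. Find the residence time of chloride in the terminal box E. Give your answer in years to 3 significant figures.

Box A: F(A→B) = (177.6 + 116.1) − 37.15 = 256.55 t/yr.
Box B: F(B→C) = (256.55 + 145.4) − 199.5 = 202.45 t/yr.
Box C: F(C→D) = (202.45 + 41.42) − 55.58 = 188.29 t/yr.
Box D: F(D→E) = (188.29 + 44.62) − 124.5 = 108.41 t/yr.
Box E throughput = its input = 108.41 t/yr; τ = 145000 / 108.41 = 1338 yr.

1340 yr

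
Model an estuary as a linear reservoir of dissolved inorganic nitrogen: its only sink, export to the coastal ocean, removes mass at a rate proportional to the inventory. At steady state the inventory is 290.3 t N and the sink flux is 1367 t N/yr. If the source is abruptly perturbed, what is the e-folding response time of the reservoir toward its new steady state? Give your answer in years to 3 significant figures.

0.212 yr

For a linear reservoir the response time equals the residence time τ = M/F.
τ = 290.3 / 1367 = 0.2124 yr.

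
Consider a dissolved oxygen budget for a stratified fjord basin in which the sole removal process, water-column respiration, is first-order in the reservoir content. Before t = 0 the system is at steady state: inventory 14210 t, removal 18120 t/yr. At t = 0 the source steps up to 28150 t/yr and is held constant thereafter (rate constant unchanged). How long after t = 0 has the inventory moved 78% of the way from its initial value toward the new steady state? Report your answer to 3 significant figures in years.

τ = M₀/F₀ = 14210/18120 = 0.7842 yr.
The remaining gap fraction is e^(−t/τ); 78% covered ⇒ e^(−t/τ) = 0.220.
t = −τ ln(0.220) = 0.7842 × 1.514 = 1.187 yr.

1.19 yr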